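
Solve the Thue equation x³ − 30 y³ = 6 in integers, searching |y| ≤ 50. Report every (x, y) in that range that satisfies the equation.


The equation is x³ - 30y³ = 6. For fixed y, x³ = 30·y³ + 6, so a solution requires the RHS to be a perfect cube.
Strategy: iterate y from -50 to 50, compute RHS = 30·y³ + 6, and check whether it is a (positive or negative) perfect cube.
Check small values of y:
  y = 0: RHS = 6 is not a perfect cube.
  y = 1: RHS = 36 is not a perfect cube.
  y = -1: RHS = -24 is not a perfect cube.
  y = 2: RHS = 246 is not a perfect cube.
  y = -2: RHS = -234 is not a perfect cube.
  y = 3: RHS = 816 is not a perfect cube.
  y = -3: RHS = -804 is not a perfect cube.
Continuing the search up to |y| = 50 finds no solutions either.
No (x, y) in the scanned range satisfies the equation.

No integer solutions with |y| ≤ 50.


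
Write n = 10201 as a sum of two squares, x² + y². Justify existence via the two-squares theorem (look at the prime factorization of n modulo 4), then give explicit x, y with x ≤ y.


Step 1: Factor n = 10201 = 101^2.
Step 2: Check the mod-4 condition on each prime factor: 101 ≡ 1 (mod 4), exponent 2.
All primes ≡ 3 (mod 4) appear to even exponent (or don't appear), so by the two-squares theorem n IS expressible as a sum of two squares.
Step 3: Build a representation. Here n = 101 · 101 is a product of primes ≡ 1 (mod 4). Each prime p ≡ 1 (mod 4) is itself a sum of two squares; find a² by testing p − a² for a perfect square:
  101: 101 − 1² = 100 = 10² ⇒ 101 = 1² + 10².
  Combine using the Brahmagupta–Fibonacci identity (a² + b²)(c² + d²) = (ac − bd)² + (ad + bc)² = (ac + bd)² + (ad − bc)²:
  101 · 101 = 10201: from (1² + 10²)(1² + 10²), take (1·1 − 10·10, 1·10 + 10·1) = (1 − 100, 10 + 10) = (-99, 20); dropping signs (only squares matter) gives (99, 20); check 99² + 20² = 9801 + 400 = 10201 ✓.
Step 4: Order so x ≤ y and verify: 20² + 99² = 400 + 9801 = 10201 = n. ✓

n = 10201 = 20² + 99² (one valid representation with x ≤ y).


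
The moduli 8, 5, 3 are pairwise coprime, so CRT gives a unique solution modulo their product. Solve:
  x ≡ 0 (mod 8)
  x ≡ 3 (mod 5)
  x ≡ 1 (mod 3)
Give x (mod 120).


Moduli 8, 5, 3 are pairwise coprime; by CRT there is a unique solution modulo M = 8 · 5 · 3 = 120.
Solve pairwise, accumulating the modulus:
  Start with x ≡ 0 (mod 8).
  Combine with x ≡ 3 (mod 5): since gcd(8, 5) = 1, we get a unique residue mod 40.
    Write x = 0 + 8·t and substitute into x ≡ 3 (mod 5): 8·t ≡ 3 − 0 = 3 (mod 5).
    Reduce coefficients mod 5: 3·t ≡ 3 (mod 5).
    The inverse of 3 mod 5 is 2 (since 3·2 = 6 = 1·5 + 1), so t ≡ 2·3 = 6 ≡ 1 (mod 5).
    Then x = 0 + 8·1 = 8, valid modulo lcm(8, 5) = 40: x ≡ 8 (mod 40).
  Combine with x ≡ 1 (mod 3): since gcd(40, 3) = 1, we get a unique residue mod 120.
    Write x = 8 + 40·t and substitute into x ≡ 1 (mod 3): 40·t ≡ 1 − 8 = -7 (mod 3).
    Reduce coefficients mod 3: 1·t ≡ 2 (mod 3).
    So t ≡ 2 (mod 3).
    Then x = 8 + 40·2 = 88, valid modulo lcm(40, 3) = 120: x ≡ 88 (mod 120).
Verify: 88 mod 8 = 0 ✓, 88 mod 5 = 3 ✓, 88 mod 3 = 1 ✓.

x ≡ 88 (mod 120).


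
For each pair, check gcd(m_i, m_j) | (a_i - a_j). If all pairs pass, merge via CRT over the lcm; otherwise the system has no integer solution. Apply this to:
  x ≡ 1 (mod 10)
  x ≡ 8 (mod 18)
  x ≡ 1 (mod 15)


Moduli 10, 18, 15 are not pairwise coprime, so CRT works modulo lcm(m_i) when all pairwise compatibility conditions hold.
Pairwise compatibility: gcd(m_i, m_j) must divide a_i - a_j for every pair.
Merge one congruence at a time:
  Start: x ≡ 1 (mod 10).
  Combine with x ≡ 8 (mod 18): gcd(10, 18) = 2, and 8 - 1 = 7 is NOT divisible by 2.
    ⇒ system is inconsistent (no integer solution).

No solution (the system is inconsistent).


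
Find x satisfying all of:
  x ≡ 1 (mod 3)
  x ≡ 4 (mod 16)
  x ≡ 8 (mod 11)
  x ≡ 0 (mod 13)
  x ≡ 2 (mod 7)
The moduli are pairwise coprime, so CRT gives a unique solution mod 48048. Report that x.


Product of moduli M = 3 · 16 · 11 · 13 · 7 = 48048.
Merge one congruence at a time:
  Start: x ≡ 1 (mod 3).
  Combine with x ≡ 4 (mod 16); new modulus lcm = 48.
    Write x = 1 + 3·t and substitute into x ≡ 4 (mod 16): 3·t ≡ 4 − 1 = 3 (mod 16).
    The inverse of 3 mod 16 is 11 (since 3·11 = 33 = 2·16 + 1), so t ≡ 11·3 = 33 ≡ 1 (mod 16).
    Then x = 1 + 3·1 = 4, valid modulo lcm(3, 16) = 48: x ≡ 4 (mod 48).
  Combine with x ≡ 8 (mod 11); new modulus lcm = 528.
    Write x = 4 + 48·t and substitute into x ≡ 8 (mod 11): 48·t ≡ 8 − 4 = 4 (mod 11).
    Reduce coefficients mod 11: 4·t ≡ 4 (mod 11).
    The inverse of 4 mod 11 is 3 (since 4·3 = 12 = 1·11 + 1), so t ≡ 3·4 = 12 ≡ 1 (mod 11).
    Then x = 4 + 48·1 = 52, valid modulo lcm(48, 11) = 528: x ≡ 52 (mod 528).
  Combine with x ≡ 0 (mod 13); new modulus lcm = 6864.
    Write x = 52 + 528·t and substitute into x ≡ 0 (mod 13): 528·t ≡ 0 − 52 = -52 (mod 13).
    Reduce coefficients mod 13: 8·t ≡ 0 (mod 13).
    The inverse of 8 mod 13 is 5 (since 8·5 = 40 = 3·13 + 1), so t ≡ 5·0 = 0 ≡ 0 (mod 13).
    Then x = 52 + 528·0 = 52, valid modulo lcm(528, 13) = 6864: x ≡ 52 (mod 6864).
  Combine with x ≡ 2 (mod 7); new modulus lcm = 48048.
    Write x = 52 + 6864·t and substitute into x ≡ 2 (mod 7): 6864·t ≡ 2 − 52 = -50 (mod 7).
    Reduce coefficients mod 7: 4·t ≡ 6 (mod 7).
    The inverse of 4 mod 7 is 2 (since 4·2 = 8 = 1·7 + 1), so t ≡ 2·6 = 12 ≡ 5 (mod 7).
    Then x = 52 + 6864·5 = 34372, valid modulo lcm(6864, 7) = 48048: x ≡ 34372 (mod 48048).
Verify against each original: 34372 mod 3 = 1, 34372 mod 16 = 4, 34372 mod 11 = 8, 34372 mod 13 = 0, 34372 mod 7 = 2.

x ≡ 34372 (mod 48048).


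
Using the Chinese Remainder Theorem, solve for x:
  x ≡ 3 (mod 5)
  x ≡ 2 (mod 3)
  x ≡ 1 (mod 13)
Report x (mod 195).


Moduli 5, 3, 13 are pairwise coprime; by CRT there is a unique solution modulo M = 5 · 3 · 13 = 195.
Solve pairwise, accumulating the modulus:
  Start with x ≡ 3 (mod 5).
  Combine with x ≡ 2 (mod 3): since gcd(5, 3) = 1, we get a unique residue mod 15.
    Write x = 3 + 5·t and substitute into x ≡ 2 (mod 3): 5·t ≡ 2 − 3 = -1 (mod 3).
    Reduce coefficients mod 3: 2·t ≡ 2 (mod 3).
    The inverse of 2 mod 3 is 2 (since 2·2 = 4 = 1·3 + 1), so t ≡ 2·2 = 4 ≡ 1 (mod 3).
    Then x = 3 + 5·1 = 8, valid modulo lcm(5, 3) = 15: x ≡ 8 (mod 15).
  Combine with x ≡ 1 (mod 13): since gcd(15, 13) = 1, we get a unique residue mod 195.
    Write x = 8 + 15·t and substitute into x ≡ 1 (mod 13): 15·t ≡ 1 − 8 = -7 (mod 13).
    Reduce coefficients mod 13: 2·t ≡ 6 (mod 13).
    The inverse of 2 mod 13 is 7 (since 2·7 = 14 = 1·13 + 1), so t ≡ 7·6 = 42 ≡ 3 (mod 13).
    Then x = 8 + 15·3 = 53, valid modulo lcm(15, 13) = 195: x ≡ 53 (mod 195).
Verify: 53 mod 5 = 3 ✓, 53 mod 3 = 2 ✓, 53 mod 13 = 1 ✓.

x ≡ 53 (mod 195).


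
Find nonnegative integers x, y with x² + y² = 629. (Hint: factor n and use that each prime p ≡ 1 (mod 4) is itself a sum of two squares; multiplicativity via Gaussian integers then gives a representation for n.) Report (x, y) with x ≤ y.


Step 1: Factor n = 629 = 17 · 37.
Step 2: Check the mod-4 condition on each prime factor: 17 ≡ 1 (mod 4), exponent 1; 37 ≡ 1 (mod 4), exponent 1.
All primes ≡ 3 (mod 4) appear to even exponent (or don't appear), so by the two-squares theorem n IS expressible as a sum of two squares.
Step 3: Build a representation. Here n = 17 · 37 is a product of primes ≡ 1 (mod 4). Each prime p ≡ 1 (mod 4) is itself a sum of two squares; find a² by testing p − a² for a perfect square:
  17: 17 − 1² = 16 = 4² ⇒ 17 = 1² + 4².
  37: 37 − 1² = 36 = 6² ⇒ 37 = 1² + 6².
  Combine using the Brahmagupta–Fibonacci identity (a² + b²)(c² + d²) = (ac − bd)² + (ad + bc)² = (ac + bd)² + (ad − bc)²:
  17 · 37 = 629: from (1² + 4²)(1² + 6²), take (1·1 − 4·6, 1·6 + 4·1) = (1 − 24, 6 + 4) = (-23, 10); dropping signs (only squares matter) gives (23, 10); check 23² + 10² = 529 + 100 = 629 ✓.
Step 4: Order so x ≤ y and verify: 10² + 23² = 100 + 529 = 629 = n. ✓

n = 629 = 10² + 23² (one valid representation with x ≤ y).


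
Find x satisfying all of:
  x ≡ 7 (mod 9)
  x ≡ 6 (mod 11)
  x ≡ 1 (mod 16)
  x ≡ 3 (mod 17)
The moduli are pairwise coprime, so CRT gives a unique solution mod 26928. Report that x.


Product of moduli M = 9 · 11 · 16 · 17 = 26928.
Merge one congruence at a time:
  Start: x ≡ 7 (mod 9).
  Combine with x ≡ 6 (mod 11); new modulus lcm = 99.
    Write x = 7 + 9·t and substitute into x ≡ 6 (mod 11): 9·t ≡ 6 − 7 = -1 (mod 11).
    Reduce coefficients mod 11: 9·t ≡ 10 (mod 11).
    The inverse of 9 mod 11 is 5 (since 9·5 = 45 = 4·11 + 1), so t ≡ 5·10 = 50 ≡ 6 (mod 11).
    Then x = 7 + 9·6 = 61, valid modulo lcm(9, 11) = 99: x ≡ 61 (mod 99).
  Combine with x ≡ 1 (mod 16); new modulus lcm = 1584.
    Write x = 61 + 99·t and substitute into x ≡ 1 (mod 16): 99·t ≡ 1 − 61 = -60 (mod 16).
    Reduce coefficients mod 16: 3·t ≡ 4 (mod 16).
    The inverse of 3 mod 16 is 11 (since 3·11 = 33 = 2·16 + 1), so t ≡ 11·4 = 44 ≡ 12 (mod 16).
    Then x = 61 + 99·12 = 1249, valid modulo lcm(99, 16) = 1584: x ≡ 1249 (mod 1584).
  Combine with x ≡ 3 (mod 17); new modulus lcm = 26928.
    Write x = 1249 + 1584·t and substitute into x ≡ 3 (mod 17): 1584·t ≡ 3 − 1249 = -1246 (mod 17).
    Reduce coefficients mod 17: 3·t ≡ 12 (mod 17).
    The inverse of 3 mod 17 is 6 (since 3·6 = 18 = 1·17 + 1), so t ≡ 6·12 = 72 ≡ 4 (mod 17).
    Then x = 1249 + 1584·4 = 7585, valid modulo lcm(1584, 17) = 26928: x ≡ 7585 (mod 26928).
Verify against each original: 7585 mod 9 = 7, 7585 mod 11 = 6, 7585 mod 16 = 1, 7585 mod 17 = 3.

x ≡ 7585 (mod 26928).


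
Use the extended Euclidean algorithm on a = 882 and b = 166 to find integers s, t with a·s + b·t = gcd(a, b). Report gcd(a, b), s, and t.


Euclidean algorithm on (882, 166) — divide until remainder is 0:
  882 = 5 · 166 + 52
  166 = 3 · 52 + 10
  52 = 5 · 10 + 2
  10 = 5 · 2 + 0
gcd(882, 166) = 2.
Track Bezout coefficients alongside the remainders: start with r₀ = 882 = a·1 + b·0 (s = 1, t = 0) and r₁ = 166 = a·0 + b·1 (s = 0, t = 1); each new remainder r_{k+1} = r_{k-1} − q_k·r_k inherits s_{k+1} = s_{k-1} − q_k·s_k, t_{k+1} = t_{k-1} − q_k·t_k, so r_k = a·s_k + b·t_k at every step:
  q = 5: r = 52, s = 1 − 5·0 = 1, t = 0 − 5·1 = -5  (check: 882·1 + 166·(-5) = 52)
  q = 3: r = 10, s = 0 − 3·1 = -3, t = 1 − 3·(-5) = 16  (check: 882·(-3) + 166·16 = 10)
  q = 5: r = 2, s = 1 − 5·(-3) = 16, t = -5 − 5·16 = -85  (check: 882·16 + 166·(-85) = 2)
The row with r = 2 (the gcd) gives the Bezout coefficients s = 16, t = -85.
Result: 882 · (16) + 166 · (-85) = 2.

gcd(882, 166) = 2; s = 16, t = -85 (check: 882·16 + 166·(-85) = 2).


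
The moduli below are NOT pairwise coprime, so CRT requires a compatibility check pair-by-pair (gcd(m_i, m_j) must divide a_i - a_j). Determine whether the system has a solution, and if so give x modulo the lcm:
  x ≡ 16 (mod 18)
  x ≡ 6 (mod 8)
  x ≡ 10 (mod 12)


Moduli 18, 8, 12 are not pairwise coprime, so CRT works modulo lcm(m_i) when all pairwise compatibility conditions hold.
Pairwise compatibility: gcd(m_i, m_j) must divide a_i - a_j for every pair.
Merge one congruence at a time:
  Start: x ≡ 16 (mod 18).
  Combine with x ≡ 6 (mod 8): gcd(18, 8) = 2; 6 - 16 = -10, which IS divisible by 2, so compatible.
    Write x = 16 + 18·t and substitute into x ≡ 6 (mod 8): 18·t ≡ 6 − 16 = -10 (mod 8).
    Divide the congruence (and modulus) by g = 2: 9·t ≡ -5 (mod 4).
    Reduce coefficients mod 4: 1·t ≡ 3 (mod 4).
    So t ≡ 3 (mod 4).
    Then x = 16 + 18·3 = 70, valid modulo lcm(18, 8) = 72: x ≡ 70 (mod 72).
  Combine with x ≡ 10 (mod 12): gcd(72, 12) = 12; 10 - 70 = -60, which IS divisible by 12, so compatible.
    Write x = 70 + 72·t and substitute into x ≡ 10 (mod 12): 72·t ≡ 10 − 70 = -60 (mod 12).
    Divide the congruence (and modulus) by g = 12: 6·t ≡ -5 (mod 1).
    Modulo 1 every t works; take t = 0.
    Then x = 70 + 72·0 = 70, valid modulo lcm(72, 12) = 72: x ≡ 70 (mod 72).
Verify: 70 mod 18 = 16, 70 mod 8 = 6, 70 mod 12 = 10.

x ≡ 70 (mod 72).


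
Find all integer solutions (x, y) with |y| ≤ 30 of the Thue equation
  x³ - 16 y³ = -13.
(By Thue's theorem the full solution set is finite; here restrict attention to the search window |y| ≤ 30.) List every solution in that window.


The equation is x³ - 16y³ = -13. For fixed y, x³ = 16·y³ − 13, so a solution requires the RHS to be a perfect cube.
Strategy: iterate y from -30 to 30, compute RHS = 16·y³ − 13, and check whether it is a (positive or negative) perfect cube.
Check small values of y:
  y = 0: RHS = -13 is not a perfect cube.
  y = 1: RHS = 3 is not a perfect cube.
  y = -1: RHS = -29 is not a perfect cube.
  y = 2: RHS = 115 is not a perfect cube.
  y = -2: RHS = -141 is not a perfect cube.
  y = 3: RHS = 419 is not a perfect cube.
  y = -3: RHS = -445 is not a perfect cube.
Continuing the search up to |y| = 30 finds no solutions either.
No (x, y) in the scanned range satisfies the equation.

No integer solutions with |y| ≤ 30.


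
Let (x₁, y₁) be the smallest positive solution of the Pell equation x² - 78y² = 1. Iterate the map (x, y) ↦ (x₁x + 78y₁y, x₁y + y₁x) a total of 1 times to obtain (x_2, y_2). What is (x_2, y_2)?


Step 1: Find the fundamental solution (x₁, y₁) of x² - 78y² = 1.
  Expand √78 as a continued fraction. a₀ = ⌊√78⌋ = 8; iterate m_{k+1} = d_k·a_k − m_k, d_{k+1} = (78 − m_{k+1}²)/d_k, a_{k+1} = ⌊(a₀ + m_{k+1})/d_{k+1}⌋ (starting m₀ = 0, d₀ = 1), with convergents p_k = a_k·p_{k-1} + p_{k-2}, q_k = a_k·q_{k-1} + q_{k-2} (p₋₁ = 1, q₋₁ = 0):
  k = 0: a₀ = 8; p₀/q₀ = 8/1; p₀² − 78·q₀² = 64 − 78 = -14.
  k = 1: m = 8, d = 14, a = ⌊(8 + 8)/14⌋ = 1; p/q = (1·8 + 1)/(1·1 + 0) = 9/1; p² − 78·q² = 81 − 78 = 3.
  k = 2: m = 6, d = 3, a = ⌊(8 + 6)/3⌋ = 4; p/q = (4·9 + 8)/(4·1 + 1) = 44/5; p² − 78·q² = 1936 − 1950 = -14.
  k = 3: m = 6, d = 14, a = ⌊(8 + 6)/14⌋ = 1; p/q = (1·44 + 9)/(1·5 + 1) = 53/6; p² − 78·q² = 2809 − 2808 = 1.
  The first convergent with p² − 78·q² = 1 gives the fundamental solution (x₁, y₁) = (53, 6).
Step 2: Apply the recurrence (x_{n+1}, y_{n+1}) = (x₁x_n + 78y₁y_n, x₁y_n + y₁x_n) repeatedly.
  From (x_1, y_1) = (53, 6): x_2 = 53·53 + 78·6·6 = 5617; y_2 = 53·6 + 6·53 = 636.
Step 3: Verify x_2² - 78·y_2² = 31550689 - 31550688 = 1 (should be 1). ✓

(x_1, y_1) = (53, 6); (x_2, y_2) = (5617, 636).


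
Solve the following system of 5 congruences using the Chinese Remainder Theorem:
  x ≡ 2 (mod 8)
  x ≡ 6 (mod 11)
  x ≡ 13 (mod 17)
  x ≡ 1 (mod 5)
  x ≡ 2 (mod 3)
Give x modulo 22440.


Product of moduli M = 8 · 11 · 17 · 5 · 3 = 22440.
Merge one congruence at a time:
  Start: x ≡ 2 (mod 8).
  Combine with x ≡ 6 (mod 11); new modulus lcm = 88.
    Write x = 2 + 8·t and substitute into x ≡ 6 (mod 11): 8·t ≡ 6 − 2 = 4 (mod 11).
    The inverse of 8 mod 11 is 7 (since 8·7 = 56 = 5·11 + 1), so t ≡ 7·4 = 28 ≡ 6 (mod 11).
    Then x = 2 + 8·6 = 50, valid modulo lcm(8, 11) = 88: x ≡ 50 (mod 88).
  Combine with x ≡ 13 (mod 17); new modulus lcm = 1496.
    Write x = 50 + 88·t and substitute into x ≡ 13 (mod 17): 88·t ≡ 13 − 50 = -37 (mod 17).
    Reduce coefficients mod 17: 3·t ≡ 14 (mod 17).
    The inverse of 3 mod 17 is 6 (since 3·6 = 18 = 1·17 + 1), so t ≡ 6·14 = 84 ≡ 16 (mod 17).
    Then x = 50 + 88·16 = 1458, valid modulo lcm(88, 17) = 1496: x ≡ 1458 (mod 1496).
  Combine with x ≡ 1 (mod 5); new modulus lcm = 7480.
    Write x = 1458 + 1496·t and substitute into x ≡ 1 (mod 5): 1496·t ≡ 1 − 1458 = -1457 (mod 5).
    Reduce coefficients mod 5: 1·t ≡ 3 (mod 5).
    So t ≡ 3 (mod 5).
    Then x = 1458 + 1496·3 = 5946, valid modulo lcm(1496, 5) = 7480: x ≡ 5946 (mod 7480).
  Combine with x ≡ 2 (mod 3); new modulus lcm = 22440.
    Write x = 5946 + 7480·t and substitute into x ≡ 2 (mod 3): 7480·t ≡ 2 − 5946 = -5944 (mod 3).
    Reduce coefficients mod 3: 1·t ≡ 2 (mod 3).
    So t ≡ 2 (mod 3).
    Then x = 5946 + 7480·2 = 20906, valid modulo lcm(7480, 3) = 22440: x ≡ 20906 (mod 22440).
Verify against each original: 20906 mod 8 = 2, 20906 mod 11 = 6, 20906 mod 17 = 13, 20906 mod 5 = 1, 20906 mod 3 = 2.

x ≡ 20906 (mod 22440).


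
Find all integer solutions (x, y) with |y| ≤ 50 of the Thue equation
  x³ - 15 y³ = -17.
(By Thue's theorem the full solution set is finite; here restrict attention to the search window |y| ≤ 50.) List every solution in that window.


The equation is x³ - 15y³ = -17. For fixed y, x³ = 15·y³ − 17, so a solution requires the RHS to be a perfect cube.
Strategy: iterate y from -50 to 50, compute RHS = 15·y³ − 17, and check whether it is a (positive or negative) perfect cube.
Check small values of y:
  y = 0: RHS = -17 is not a perfect cube.
  y = 1: RHS = -2 is not a perfect cube.
  y = -1: RHS = -32 is not a perfect cube.
  y = 2: RHS = 103 is not a perfect cube.
  y = -2: RHS = -137 is not a perfect cube.
  y = 3: RHS = 388 is not a perfect cube.
  y = -3: RHS = -422 is not a perfect cube.
Continuing the search up to |y| = 50 finds no solutions either.
No (x, y) in the scanned range satisfies the equation.

No integer solutions with |y| ≤ 50.


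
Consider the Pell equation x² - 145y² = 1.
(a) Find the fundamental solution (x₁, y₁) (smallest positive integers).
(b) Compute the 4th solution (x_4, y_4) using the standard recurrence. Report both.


Step 1: Find the fundamental solution (x₁, y₁) of x² - 145y² = 1.
  Expand √145 as a continued fraction. a₀ = ⌊√145⌋ = 12; iterate m_{k+1} = d_k·a_k − m_k, d_{k+1} = (145 − m_{k+1}²)/d_k, a_{k+1} = ⌊(a₀ + m_{k+1})/d_{k+1}⌋ (starting m₀ = 0, d₀ = 1), with convergents p_k = a_k·p_{k-1} + p_{k-2}, q_k = a_k·q_{k-1} + q_{k-2} (p₋₁ = 1, q₋₁ = 0):
  k = 0: a₀ = 12; p₀/q₀ = 12/1; p₀² − 145·q₀² = 144 − 145 = -1.
  k = 1: m = 12, d = 1, a = ⌊(12 + 12)/1⌋ = 24; p/q = (24·12 + 1)/(24·1 + 0) = 289/24; p² − 145·q² = 83521 − 83520 = 1.
  The first convergent with p² − 145·q² = 1 gives the fundamental solution (x₁, y₁) = (289, 24).
Step 2: Apply the recurrence (x_{n+1}, y_{n+1}) = (x₁x_n + 145y₁y_n, x₁y_n + y₁x_n) repeatedly.
  From (x_1, y_1) = (289, 24): x_2 = 289·289 + 145·24·24 = 167041; y_2 = 289·24 + 24·289 = 13872.
  From (x_2, y_2) = (167041, 13872): x_3 = 289·167041 + 145·24·13872 = 96549409; y_3 = 289·13872 + 24·167041 = 8017992.
  From (x_3, y_3) = (96549409, 8017992): x_4 = 289·96549409 + 145·24·8017992 = 55805391361; y_4 = 289·8017992 + 24·96549409 = 4634385504.
Step 3: Verify x_4² - 145·y_4² = 3114241704954373432321 - 3114241704954373432320 = 1 (should be 1). ✓

(x_1, y_1) = (289, 24); (x_4, y_4) = (55805391361, 4634385504).


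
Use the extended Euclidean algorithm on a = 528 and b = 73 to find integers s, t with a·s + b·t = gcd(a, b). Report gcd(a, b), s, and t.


Euclidean algorithm on (528, 73) — divide until remainder is 0:
  528 = 7 · 73 + 17
  73 = 4 · 17 + 5
  17 = 3 · 5 + 2
  5 = 2 · 2 + 1
  2 = 2 · 1 + 0
gcd(528, 73) = 1.
Track Bezout coefficients alongside the remainders: start with r₀ = 528 = a·1 + b·0 (s = 1, t = 0) and r₁ = 73 = a·0 + b·1 (s = 0, t = 1); each new remainder r_{k+1} = r_{k-1} − q_k·r_k inherits s_{k+1} = s_{k-1} − q_k·s_k, t_{k+1} = t_{k-1} − q_k·t_k, so r_k = a·s_k + b·t_k at every step:
  q = 7: r = 17, s = 1 − 7·0 = 1, t = 0 − 7·1 = -7  (check: 528·1 + 73·(-7) = 17)
  q = 4: r = 5, s = 0 − 4·1 = -4, t = 1 − 4·(-7) = 29  (check: 528·(-4) + 73·29 = 5)
  q = 3: r = 2, s = 1 − 3·(-4) = 13, t = -7 − 3·29 = -94  (check: 528·13 + 73·(-94) = 2)
  q = 2: r = 1, s = -4 − 2·13 = -30, t = 29 − 2·(-94) = 217  (check: 528·(-30) + 73·217 = 1)
The row with r = 1 (the gcd) gives the Bezout coefficients s = -30, t = 217.
Result: 528 · (-30) + 73 · (217) = 1.

gcd(528, 73) = 1; s = -30, t = 217 (check: 528·(-30) + 73·217 = 1).


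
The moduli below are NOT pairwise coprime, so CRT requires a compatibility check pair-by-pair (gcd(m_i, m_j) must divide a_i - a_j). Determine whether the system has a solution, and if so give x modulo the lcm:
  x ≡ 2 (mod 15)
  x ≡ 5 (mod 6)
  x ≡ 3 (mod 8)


Moduli 15, 6, 8 are not pairwise coprime, so CRT works modulo lcm(m_i) when all pairwise compatibility conditions hold.
Pairwise compatibility: gcd(m_i, m_j) must divide a_i - a_j for every pair.
Merge one congruence at a time:
  Start: x ≡ 2 (mod 15).
  Combine with x ≡ 5 (mod 6): gcd(15, 6) = 3; 5 - 2 = 3, which IS divisible by 3, so compatible.
    Write x = 2 + 15·t and substitute into x ≡ 5 (mod 6): 15·t ≡ 5 − 2 = 3 (mod 6).
    Divide the congruence (and modulus) by g = 3: 5·t ≡ 1 (mod 2).
    Reduce coefficients mod 2: 1·t ≡ 1 (mod 2).
    So t ≡ 1 (mod 2).
    Then x = 2 + 15·1 = 17, valid modulo lcm(15, 6) = 30: x ≡ 17 (mod 30).
  Combine with x ≡ 3 (mod 8): gcd(30, 8) = 2; 3 - 17 = -14, which IS divisible by 2, so compatible.
    Write x = 17 + 30·t and substitute into x ≡ 3 (mod 8): 30·t ≡ 3 − 17 = -14 (mod 8).
    Divide the congruence (and modulus) by g = 2: 15·t ≡ -7 (mod 4).
    Reduce coefficients mod 4: 3·t ≡ 1 (mod 4).
    The inverse of 3 mod 4 is 3 (since 3·3 = 9 = 2·4 + 1), so t ≡ 3·1 = 3 ≡ 3 (mod 4).
    Then x = 17 + 30·3 = 107, valid modulo lcm(30, 8) = 120: x ≡ 107 (mod 120).
Verify: 107 mod 15 = 2, 107 mod 6 = 5, 107 mod 8 = 3.

x ≡ 107 (mod 120).


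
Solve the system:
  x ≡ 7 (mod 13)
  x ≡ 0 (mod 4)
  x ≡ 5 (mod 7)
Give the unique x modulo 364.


Moduli 13, 4, 7 are pairwise coprime; by CRT there is a unique solution modulo M = 13 · 4 · 7 = 364.
Solve pairwise, accumulating the modulus:
  Start with x ≡ 7 (mod 13).
  Combine with x ≡ 0 (mod 4): since gcd(13, 4) = 1, we get a unique residue mod 52.
    Write x = 7 + 13·t and substitute into x ≡ 0 (mod 4): 13·t ≡ 0 − 7 = -7 (mod 4).
    Reduce coefficients mod 4: 1·t ≡ 1 (mod 4).
    So t ≡ 1 (mod 4).
    Then x = 7 + 13·1 = 20, valid modulo lcm(13, 4) = 52: x ≡ 20 (mod 52).
  Combine with x ≡ 5 (mod 7): since gcd(52, 7) = 1, we get a unique residue mod 364.
    Write x = 20 + 52·t and substitute into x ≡ 5 (mod 7): 52·t ≡ 5 − 20 = -15 (mod 7).
    Reduce coefficients mod 7: 3·t ≡ 6 (mod 7).
    The inverse of 3 mod 7 is 5 (since 3·5 = 15 = 2·7 + 1), so t ≡ 5·6 = 30 ≡ 2 (mod 7).
    Then x = 20 + 52·2 = 124, valid modulo lcm(52, 7) = 364: x ≡ 124 (mod 364).
Verify: 124 mod 13 = 7 ✓, 124 mod 4 = 0 ✓, 124 mod 7 = 5 ✓.

x ≡ 124 (mod 364).


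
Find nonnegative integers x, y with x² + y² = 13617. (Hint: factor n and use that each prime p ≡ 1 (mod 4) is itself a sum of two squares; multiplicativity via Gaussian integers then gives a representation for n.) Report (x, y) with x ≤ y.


Step 1: Factor n = 13617 = 3^2 · 17 · 89.
Step 2: Check the mod-4 condition on each prime factor: 3 ≡ 3 (mod 4), exponent 2 (must be even); 17 ≡ 1 (mod 4), exponent 1; 89 ≡ 1 (mod 4), exponent 1.
All primes ≡ 3 (mod 4) appear to even exponent (or don't appear), so by the two-squares theorem n IS expressible as a sum of two squares.
Step 3: Build a representation. Group n = k² · m with k = 3 and m = 17 · 89 = 1513 (a product of primes ≡ 1 (mod 4)); a representation of m scales to one of n via (k·x)² + (k·y)² = k²(x² + y²). Each prime p ≡ 1 (mod 4) is itself a sum of two squares; find a² by testing p − a² for a perfect square:
  17: 17 − 1² = 16 = 4² ⇒ 17 = 1² + 4².
  89: 89 − 1² = 88, 89 − 2² = 85, 89 − 3² = 80, 89 − 4² = 73, 89 − 5² = 64 = 8² ⇒ 89 = 5² + 8².
  Combine using the Brahmagupta–Fibonacci identity (a² + b²)(c² + d²) = (ac − bd)² + (ad + bc)² = (ac + bd)² + (ad − bc)²:
  17 · 89 = 1513: from (1² + 4²)(5² + 8²), take (1·5 − 4·8, 1·8 + 4·5) = (5 − 32, 8 + 20) = (-27, 28); dropping signs (only squares matter) gives (27, 28); check 27² + 28² = 729 + 784 = 1513 ✓.
  Scale by k = 3: (3·27, 3·28) = (81, 84).
Step 4: Order so x ≤ y and verify: 81² + 84² = 6561 + 7056 = 13617 = n. ✓

n = 13617 = 81² + 84² (one valid representation with x ≤ y).


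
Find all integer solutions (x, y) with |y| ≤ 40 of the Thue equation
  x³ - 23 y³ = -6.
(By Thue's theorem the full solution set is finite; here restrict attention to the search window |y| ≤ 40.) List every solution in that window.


The equation is x³ - 23y³ = -6. For fixed y, x³ = 23·y³ − 6, so a solution requires the RHS to be a perfect cube.
Strategy: iterate y from -40 to 40, compute RHS = 23·y³ − 6, and check whether it is a (positive or negative) perfect cube.
Check small values of y:
  y = 0: RHS = -6 is not a perfect cube.
  y = 1: RHS = 17 is not a perfect cube.
  y = -1: RHS = -29 is not a perfect cube.
  y = 2: RHS = 178 is not a perfect cube.
  y = -2: RHS = -190 is not a perfect cube.
  y = 3: RHS = 615 is not a perfect cube.
  y = -3: RHS = -627 is not a perfect cube.
Continuing the search up to |y| = 40 finds no solutions either.
No (x, y) in the scanned range satisfies the equation.

No integer solutions with |y| ≤ 40.


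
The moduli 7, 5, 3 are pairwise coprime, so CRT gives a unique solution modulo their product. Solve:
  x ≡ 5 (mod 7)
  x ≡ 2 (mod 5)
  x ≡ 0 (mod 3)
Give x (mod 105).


Moduli 7, 5, 3 are pairwise coprime; by CRT there is a unique solution modulo M = 7 · 5 · 3 = 105.
Solve pairwise, accumulating the modulus:
  Start with x ≡ 5 (mod 7).
  Combine with x ≡ 2 (mod 5): since gcd(7, 5) = 1, we get a unique residue mod 35.
    Write x = 5 + 7·t and substitute into x ≡ 2 (mod 5): 7·t ≡ 2 − 5 = -3 (mod 5).
    Reduce coefficients mod 5: 2·t ≡ 2 (mod 5).
    The inverse of 2 mod 5 is 3 (since 2·3 = 6 = 1·5 + 1), so t ≡ 3·2 = 6 ≡ 1 (mod 5).
    Then x = 5 + 7·1 = 12, valid modulo lcm(7, 5) = 35: x ≡ 12 (mod 35).
  Combine with x ≡ 0 (mod 3): since gcd(35, 3) = 1, we get a unique residue mod 105.
    Write x = 12 + 35·t and substitute into x ≡ 0 (mod 3): 35·t ≡ 0 − 12 = -12 (mod 3).
    Reduce coefficients mod 3: 2·t ≡ 0 (mod 3).
    The inverse of 2 mod 3 is 2 (since 2·2 = 4 = 1·3 + 1), so t ≡ 2·0 = 0 ≡ 0 (mod 3).
    Then x = 12 + 35·0 = 12, valid modulo lcm(35, 3) = 105: x ≡ 12 (mod 105).
Verify: 12 mod 7 = 5 ✓, 12 mod 5 = 2 ✓, 12 mod 3 = 0 ✓.

x ≡ 12 (mod 105).


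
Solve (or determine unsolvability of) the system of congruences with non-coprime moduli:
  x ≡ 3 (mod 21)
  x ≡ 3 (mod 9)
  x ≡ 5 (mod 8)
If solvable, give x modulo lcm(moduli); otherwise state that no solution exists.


Moduli 21, 9, 8 are not pairwise coprime, so CRT works modulo lcm(m_i) when all pairwise compatibility conditions hold.
Pairwise compatibility: gcd(m_i, m_j) must divide a_i - a_j for every pair.
Merge one congruence at a time:
  Start: x ≡ 3 (mod 21).
  Combine with x ≡ 3 (mod 9): gcd(21, 9) = 3; 3 - 3 = 0, which IS divisible by 3, so compatible.
    Write x = 3 + 21·t and substitute into x ≡ 3 (mod 9): 21·t ≡ 3 − 3 = 0 (mod 9).
    Divide the congruence (and modulus) by g = 3: 7·t ≡ 0 (mod 3).
    Reduce coefficients mod 3: 1·t ≡ 0 (mod 3).
    So t ≡ 0 (mod 3).
    Then x = 3 + 21·0 = 3, valid modulo lcm(21, 9) = 63: x ≡ 3 (mod 63).
  Combine with x ≡ 5 (mod 8): gcd(63, 8) = 1; 5 - 3 = 2, which IS divisible by 1, so compatible.
    Write x = 3 + 63·t and substitute into x ≡ 5 (mod 8): 63·t ≡ 5 − 3 = 2 (mod 8).
    Reduce coefficients mod 8: 7·t ≡ 2 (mod 8).
    The inverse of 7 mod 8 is 7 (since 7·7 = 49 = 6·8 + 1), so t ≡ 7·2 = 14 ≡ 6 (mod 8).
    Then x = 3 + 63·6 = 381, valid modulo lcm(63, 8) = 504: x ≡ 381 (mod 504).
Verify: 381 mod 21 = 3, 381 mod 9 = 3, 381 mod 8 = 5.

x ≡ 381 (mod 504).


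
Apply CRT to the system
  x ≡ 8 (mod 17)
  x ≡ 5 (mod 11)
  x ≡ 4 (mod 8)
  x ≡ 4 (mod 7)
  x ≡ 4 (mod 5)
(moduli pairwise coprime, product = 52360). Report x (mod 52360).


Product of moduli M = 17 · 11 · 8 · 7 · 5 = 52360.
Merge one congruence at a time:
  Start: x ≡ 8 (mod 17).
  Combine with x ≡ 5 (mod 11); new modulus lcm = 187.
    Write x = 8 + 17·t and substitute into x ≡ 5 (mod 11): 17·t ≡ 5 − 8 = -3 (mod 11).
    Reduce coefficients mod 11: 6·t ≡ 8 (mod 11).
    The inverse of 6 mod 11 is 2 (since 6·2 = 12 = 1·11 + 1), so t ≡ 2·8 = 16 ≡ 5 (mod 11).
    Then x = 8 + 17·5 = 93, valid modulo lcm(17, 11) = 187: x ≡ 93 (mod 187).
  Combine with x ≡ 4 (mod 8); new modulus lcm = 1496.
    Write x = 93 + 187·t and substitute into x ≡ 4 (mod 8): 187·t ≡ 4 − 93 = -89 (mod 8).
    Reduce coefficients mod 8: 3·t ≡ 7 (mod 8).
    The inverse of 3 mod 8 is 3 (since 3·3 = 9 = 1·8 + 1), so t ≡ 3·7 = 21 ≡ 5 (mod 8).
    Then x = 93 + 187·5 = 1028, valid modulo lcm(187, 8) = 1496: x ≡ 1028 (mod 1496).
  Combine with x ≡ 4 (mod 7); new modulus lcm = 10472.
    Write x = 1028 + 1496·t and substitute into x ≡ 4 (mod 7): 1496·t ≡ 4 − 1028 = -1024 (mod 7).
    Reduce coefficients mod 7: 5·t ≡ 5 (mod 7).
    The inverse of 5 mod 7 is 3 (since 5·3 = 15 = 2·7 + 1), so t ≡ 3·5 = 15 ≡ 1 (mod 7).
    Then x = 1028 + 1496·1 = 2524, valid modulo lcm(1496, 7) = 10472: x ≡ 2524 (mod 10472).
  Combine with x ≡ 4 (mod 5); new modulus lcm = 52360.
    Write x = 2524 + 10472·t and substitute into x ≡ 4 (mod 5): 10472·t ≡ 4 − 2524 = -2520 (mod 5).
    Reduce coefficients mod 5: 2·t ≡ 0 (mod 5).
    The inverse of 2 mod 5 is 3 (since 2·3 = 6 = 1·5 + 1), so t ≡ 3·0 = 0 ≡ 0 (mod 5).
    Then x = 2524 + 10472·0 = 2524, valid modulo lcm(10472, 5) = 52360: x ≡ 2524 (mod 52360).
Verify against each original: 2524 mod 17 = 8, 2524 mod 11 = 5, 2524 mod 8 = 4, 2524 mod 7 = 4, 2524 mod 5 = 4.

x ≡ 2524 (mod 52360).


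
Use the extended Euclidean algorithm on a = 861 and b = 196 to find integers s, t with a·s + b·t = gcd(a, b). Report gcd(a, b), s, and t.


Euclidean algorithm on (861, 196) — divide until remainder is 0:
  861 = 4 · 196 + 77
  196 = 2 · 77 + 42
  77 = 1 · 42 + 35
  42 = 1 · 35 + 7
  35 = 5 · 7 + 0
gcd(861, 196) = 7.
Track Bezout coefficients alongside the remainders: start with r₀ = 861 = a·1 + b·0 (s = 1, t = 0) and r₁ = 196 = a·0 + b·1 (s = 0, t = 1); each new remainder r_{k+1} = r_{k-1} − q_k·r_k inherits s_{k+1} = s_{k-1} − q_k·s_k, t_{k+1} = t_{k-1} − q_k·t_k, so r_k = a·s_k + b·t_k at every step:
  q = 4: r = 77, s = 1 − 4·0 = 1, t = 0 − 4·1 = -4  (check: 861·1 + 196·(-4) = 77)
  q = 2: r = 42, s = 0 − 2·1 = -2, t = 1 − 2·(-4) = 9  (check: 861·(-2) + 196·9 = 42)
  q = 1: r = 35, s = 1 − 1·(-2) = 3, t = -4 − 1·9 = -13  (check: 861·3 + 196·(-13) = 35)
  q = 1: r = 7, s = -2 − 1·3 = -5, t = 9 − 1·(-13) = 22  (check: 861·(-5) + 196·22 = 7)
The row with r = 7 (the gcd) gives the Bezout coefficients s = -5, t = 22.
Result: 861 · (-5) + 196 · (22) = 7.

gcd(861, 196) = 7; s = -5, t = 22 (check: 861·(-5) + 196·22 = 7).


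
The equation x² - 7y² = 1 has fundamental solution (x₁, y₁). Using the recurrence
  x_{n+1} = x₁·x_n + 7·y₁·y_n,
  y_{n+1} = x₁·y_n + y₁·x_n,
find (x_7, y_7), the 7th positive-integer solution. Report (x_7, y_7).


Step 1: Find the fundamental solution (x₁, y₁) of x² - 7y² = 1.
  Expand √7 as a continued fraction. a₀ = ⌊√7⌋ = 2; iterate m_{k+1} = d_k·a_k − m_k, d_{k+1} = (7 − m_{k+1}²)/d_k, a_{k+1} = ⌊(a₀ + m_{k+1})/d_{k+1}⌋ (starting m₀ = 0, d₀ = 1), with convergents p_k = a_k·p_{k-1} + p_{k-2}, q_k = a_k·q_{k-1} + q_{k-2} (p₋₁ = 1, q₋₁ = 0):
  k = 0: a₀ = 2; p₀/q₀ = 2/1; p₀² − 7·q₀² = 4 − 7 = -3.
  k = 1: m = 2, d = 3, a = ⌊(2 + 2)/3⌋ = 1; p/q = (1·2 + 1)/(1·1 + 0) = 3/1; p² − 7·q² = 9 − 7 = 2.
  k = 2: m = 1, d = 2, a = ⌊(2 + 1)/2⌋ = 1; p/q = (1·3 + 2)/(1·1 + 1) = 5/2; p² − 7·q² = 25 − 28 = -3.
  k = 3: m = 1, d = 3, a = ⌊(2 + 1)/3⌋ = 1; p/q = (1·5 + 3)/(1·2 + 1) = 8/3; p² − 7·q² = 64 − 63 = 1.
  The first convergent with p² − 7·q² = 1 gives the fundamental solution (x₁, y₁) = (8, 3).
Step 2: Apply the recurrence (x_{n+1}, y_{n+1}) = (x₁x_n + 7y₁y_n, x₁y_n + y₁x_n) repeatedly.
  From (x_1, y_1) = (8, 3): x_2 = 8·8 + 7·3·3 = 127; y_2 = 8·3 + 3·8 = 48.
  From (x_2, y_2) = (127, 48): x_3 = 8·127 + 7·3·48 = 2024; y_3 = 8·48 + 3·127 = 765.
  From (x_3, y_3) = (2024, 765): x_4 = 8·2024 + 7·3·765 = 32257; y_4 = 8·765 + 3·2024 = 12192.
  From (x_4, y_4) = (32257, 12192): x_5 = 8·32257 + 7·3·12192 = 514088; y_5 = 8·12192 + 3·32257 = 194307.
  From (x_5, y_5) = (514088, 194307): x_6 = 8·514088 + 7·3·194307 = 8193151; y_6 = 8·194307 + 3·514088 = 3096720.
  From (x_6, y_6) = (8193151, 3096720): x_7 = 8·8193151 + 7·3·3096720 = 130576328; y_7 = 8·3096720 + 3·8193151 = 49353213.
Step 3: Verify x_7² - 7·y_7² = 17050177433963584 - 17050177433963583 = 1 (should be 1). ✓

(x_1, y_1) = (8, 3); (x_7, y_7) = (130576328, 49353213).


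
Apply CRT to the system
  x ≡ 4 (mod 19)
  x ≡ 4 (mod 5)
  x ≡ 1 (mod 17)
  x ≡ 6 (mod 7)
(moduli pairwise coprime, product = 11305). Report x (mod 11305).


Product of moduli M = 19 · 5 · 17 · 7 = 11305.
Merge one congruence at a time:
  Start: x ≡ 4 (mod 19).
  Combine with x ≡ 4 (mod 5); new modulus lcm = 95.
    Write x = 4 + 19·t and substitute into x ≡ 4 (mod 5): 19·t ≡ 4 − 4 = 0 (mod 5).
    Reduce coefficients mod 5: 4·t ≡ 0 (mod 5).
    The inverse of 4 mod 5 is 4 (since 4·4 = 16 = 3·5 + 1), so t ≡ 4·0 = 0 ≡ 0 (mod 5).
    Then x = 4 + 19·0 = 4, valid modulo lcm(19, 5) = 95: x ≡ 4 (mod 95).
  Combine with x ≡ 1 (mod 17); new modulus lcm = 1615.
    Write x = 4 + 95·t and substitute into x ≡ 1 (mod 17): 95·t ≡ 1 − 4 = -3 (mod 17).
    Reduce coefficients mod 17: 10·t ≡ 14 (mod 17).
    The inverse of 10 mod 17 is 12 (since 10·12 = 120 = 7·17 + 1), so t ≡ 12·14 = 168 ≡ 15 (mod 17).
    Then x = 4 + 95·15 = 1429, valid modulo lcm(95, 17) = 1615: x ≡ 1429 (mod 1615).
  Combine with x ≡ 6 (mod 7); new modulus lcm = 11305.
    Write x = 1429 + 1615·t and substitute into x ≡ 6 (mod 7): 1615·t ≡ 6 − 1429 = -1423 (mod 7).
    Reduce coefficients mod 7: 5·t ≡ 5 (mod 7).
    The inverse of 5 mod 7 is 3 (since 5·3 = 15 = 2·7 + 1), so t ≡ 3·5 = 15 ≡ 1 (mod 7).
    Then x = 1429 + 1615·1 = 3044, valid modulo lcm(1615, 7) = 11305: x ≡ 3044 (mod 11305).
Verify against each original: 3044 mod 19 = 4, 3044 mod 5 = 4, 3044 mod 17 = 1, 3044 mod 7 = 6.

x ≡ 3044 (mod 11305).


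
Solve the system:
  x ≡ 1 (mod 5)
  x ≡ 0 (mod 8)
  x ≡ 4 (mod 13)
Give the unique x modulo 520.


Moduli 5, 8, 13 are pairwise coprime; by CRT there is a unique solution modulo M = 5 · 8 · 13 = 520.
Solve pairwise, accumulating the modulus:
  Start with x ≡ 1 (mod 5).
  Combine with x ≡ 0 (mod 8): since gcd(5, 8) = 1, we get a unique residue mod 40.
    Write x = 1 + 5·t and substitute into x ≡ 0 (mod 8): 5·t ≡ 0 − 1 = -1 (mod 8).
    Reduce coefficients mod 8: 5·t ≡ 7 (mod 8).
    The inverse of 5 mod 8 is 5 (since 5·5 = 25 = 3·8 + 1), so t ≡ 5·7 = 35 ≡ 3 (mod 8).
    Then x = 1 + 5·3 = 16, valid modulo lcm(5, 8) = 40: x ≡ 16 (mod 40).
  Combine with x ≡ 4 (mod 13): since gcd(40, 13) = 1, we get a unique residue mod 520.
    Write x = 16 + 40·t and substitute into x ≡ 4 (mod 13): 40·t ≡ 4 − 16 = -12 (mod 13).
    Reduce coefficients mod 13: 1·t ≡ 1 (mod 13).
    So t ≡ 1 (mod 13).
    Then x = 16 + 40·1 = 56, valid modulo lcm(40, 13) = 520: x ≡ 56 (mod 520).
Verify: 56 mod 5 = 1 ✓, 56 mod 8 = 0 ✓, 56 mod 13 = 4 ✓.

x ≡ 56 (mod 520).


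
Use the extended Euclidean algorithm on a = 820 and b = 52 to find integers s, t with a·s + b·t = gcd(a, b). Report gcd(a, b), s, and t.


Euclidean algorithm on (820, 52) — divide until remainder is 0:
  820 = 15 · 52 + 40
  52 = 1 · 40 + 12
  40 = 3 · 12 + 4
  12 = 3 · 4 + 0
gcd(820, 52) = 4.
Track Bezout coefficients alongside the remainders: start with r₀ = 820 = a·1 + b·0 (s = 1, t = 0) and r₁ = 52 = a·0 + b·1 (s = 0, t = 1); each new remainder r_{k+1} = r_{k-1} − q_k·r_k inherits s_{k+1} = s_{k-1} − q_k·s_k, t_{k+1} = t_{k-1} − q_k·t_k, so r_k = a·s_k + b·t_k at every step:
  q = 15: r = 40, s = 1 − 15·0 = 1, t = 0 − 15·1 = -15  (check: 820·1 + 52·(-15) = 40)
  q = 1: r = 12, s = 0 − 1·1 = -1, t = 1 − 1·(-15) = 16  (check: 820·(-1) + 52·16 = 12)
  q = 3: r = 4, s = 1 − 3·(-1) = 4, t = -15 − 3·16 = -63  (check: 820·4 + 52·(-63) = 4)
The row with r = 4 (the gcd) gives the Bezout coefficients s = 4, t = -63.
Result: 820 · (4) + 52 · (-63) = 4.

gcd(820, 52) = 4; s = 4, t = -63 (check: 820·4 + 52·(-63) = 4).


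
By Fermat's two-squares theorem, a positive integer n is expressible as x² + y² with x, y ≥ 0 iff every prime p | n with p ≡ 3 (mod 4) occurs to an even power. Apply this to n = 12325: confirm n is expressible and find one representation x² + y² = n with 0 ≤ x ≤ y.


Step 1: Factor n = 12325 = 5^2 · 17 · 29.
Step 2: Check the mod-4 condition on each prime factor: 5 ≡ 1 (mod 4), exponent 2; 17 ≡ 1 (mod 4), exponent 1; 29 ≡ 1 (mod 4), exponent 1.
All primes ≡ 3 (mod 4) appear to even exponent (or don't appear), so by the two-squares theorem n IS expressible as a sum of two squares.
Step 3: Build a representation. Group n = k² · m with k = 5 and m = 17 · 29 = 493 (a product of primes ≡ 1 (mod 4)); a representation of m scales to one of n via (k·x)² + (k·y)² = k²(x² + y²). Each prime p ≡ 1 (mod 4) is itself a sum of two squares; find a² by testing p − a² for a perfect square:
  17: 17 − 1² = 16 = 4² ⇒ 17 = 1² + 4².
  29: 29 − 1² = 28, 29 − 2² = 25 = 5² ⇒ 29 = 2² + 5².
  Combine using the Brahmagupta–Fibonacci identity (a² + b²)(c² + d²) = (ac − bd)² + (ad + bc)² = (ac + bd)² + (ad − bc)²:
  17 · 29 = 493: from (1² + 4²)(2² + 5²), take (1·2 − 4·5, 1·5 + 4·2) = (2 − 20, 5 + 8) = (-18, 13); dropping signs (only squares matter) gives (18, 13); check 18² + 13² = 324 + 169 = 493 ✓.
  Scale by k = 5: (5·18, 5·13) = (90, 65).
Step 4: Order so x ≤ y and verify: 65² + 90² = 4225 + 8100 = 12325 = n. ✓

n = 12325 = 65² + 90² (one valid representation with x ≤ y).


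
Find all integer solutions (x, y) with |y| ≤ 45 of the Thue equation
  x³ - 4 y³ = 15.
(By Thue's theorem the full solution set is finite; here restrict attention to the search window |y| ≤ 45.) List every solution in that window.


The equation is x³ - 4y³ = 15. For fixed y, x³ = 4·y³ + 15, so a solution requires the RHS to be a perfect cube.
Strategy: iterate y from -45 to 45, compute RHS = 4·y³ + 15, and check whether it is a (positive or negative) perfect cube.
Check small values of y:
  y = 0: RHS = 15 is not a perfect cube.
  y = 1: RHS = 19 is not a perfect cube.
  y = -1: RHS = 11 is not a perfect cube.
  y = 2: RHS = 47 is not a perfect cube.
  y = -2: RHS = -17 is not a perfect cube.
  y = 3: RHS = 123 is not a perfect cube.
  y = -3: RHS = -93 is not a perfect cube.
Continuing the search up to |y| = 45 finds no solutions either.
No (x, y) in the scanned range satisfies the equation.

No integer solutions with |y| ≤ 45.


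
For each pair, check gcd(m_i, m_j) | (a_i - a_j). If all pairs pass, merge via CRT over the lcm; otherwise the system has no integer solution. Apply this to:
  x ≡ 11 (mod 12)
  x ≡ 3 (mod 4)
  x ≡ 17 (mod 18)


Moduli 12, 4, 18 are not pairwise coprime, so CRT works modulo lcm(m_i) when all pairwise compatibility conditions hold.
Pairwise compatibility: gcd(m_i, m_j) must divide a_i - a_j for every pair.
Merge one congruence at a time:
  Start: x ≡ 11 (mod 12).
  Combine with x ≡ 3 (mod 4): gcd(12, 4) = 4; 3 - 11 = -8, which IS divisible by 4, so compatible.
    Write x = 11 + 12·t and substitute into x ≡ 3 (mod 4): 12·t ≡ 3 − 11 = -8 (mod 4).
    Divide the congruence (and modulus) by g = 4: 3·t ≡ -2 (mod 1).
    Modulo 1 every t works; take t = 0.
    Then x = 11 + 12·0 = 11, valid modulo lcm(12, 4) = 12: x ≡ 11 (mod 12).
  Combine with x ≡ 17 (mod 18): gcd(12, 18) = 6; 17 - 11 = 6, which IS divisible by 6, so compatible.
    Write x = 11 + 12·t and substitute into x ≡ 17 (mod 18): 12·t ≡ 17 − 11 = 6 (mod 18).
    Divide the congruence (and modulus) by g = 6: 2·t ≡ 1 (mod 3).
    The inverse of 2 mod 3 is 2 (since 2·2 = 4 = 1·3 + 1), so t ≡ 2·1 = 2 ≡ 2 (mod 3).
    Then x = 11 + 12·2 = 35, valid modulo lcm(12, 18) = 36: x ≡ 35 (mod 36).
Verify: 35 mod 12 = 11, 35 mod 4 = 3, 35 mod 18 = 17.

x ≡ 35 (mod 36).
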